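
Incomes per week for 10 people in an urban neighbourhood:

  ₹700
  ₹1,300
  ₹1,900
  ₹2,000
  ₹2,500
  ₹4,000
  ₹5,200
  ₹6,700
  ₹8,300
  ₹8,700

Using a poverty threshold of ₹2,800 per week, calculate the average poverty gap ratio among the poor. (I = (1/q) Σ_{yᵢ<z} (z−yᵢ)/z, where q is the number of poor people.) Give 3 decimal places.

Incomes under z: ₹700, ₹1,300, ₹1,900, ₹2,000, ₹2,500 (q = 5 of N = 10).
Shortfall ratios (z−y)/z: 0.7500, 0.5357, 0.3214, 0.2857, 0.1071; sum = 2.000000.
I averages over the q = 5 poor units only: 2.000000 / 5 = 0.400.

0.400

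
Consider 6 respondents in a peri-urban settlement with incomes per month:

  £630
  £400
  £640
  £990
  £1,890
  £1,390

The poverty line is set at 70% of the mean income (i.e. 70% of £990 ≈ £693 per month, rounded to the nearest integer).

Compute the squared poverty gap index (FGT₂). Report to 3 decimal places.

Below z: £400, £630, £640 (q = 3 of N = 6).
Normalized shortfalls: (693−400)/693 = 0.4228; (693−630)/693 = 0.0909; (693−640)/693 = 0.0765.
Squared: 0.1788; 0.0083; 0.0058.
Sum = 0.192873; P₂ = 0.192873 / 6 = 0.032.

0.032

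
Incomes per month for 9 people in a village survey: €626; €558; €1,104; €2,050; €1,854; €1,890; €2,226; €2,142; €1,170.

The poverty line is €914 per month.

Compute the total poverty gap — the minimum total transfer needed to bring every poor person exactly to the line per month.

Poor units: €558, €626 (q = 2 of N = 9).
Individual gaps: 914−558 = 356; 914−626 = 288.
Aggregate gap = €644.

€644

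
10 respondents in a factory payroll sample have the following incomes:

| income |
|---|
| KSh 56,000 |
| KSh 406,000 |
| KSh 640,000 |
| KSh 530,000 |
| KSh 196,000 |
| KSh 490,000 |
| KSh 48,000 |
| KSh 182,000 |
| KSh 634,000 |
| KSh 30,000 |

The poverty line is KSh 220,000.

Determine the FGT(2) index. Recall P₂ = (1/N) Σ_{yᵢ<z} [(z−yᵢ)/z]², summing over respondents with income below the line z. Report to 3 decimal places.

0.195

Poor units: KSh 30,000, KSh 48,000, KSh 56,000, KSh 182,000, KSh 196,000 (q = 5 of N = 10).
Shortfall ratios: (220000−30000)/220000 = 0.8636; (220000−48000)/220000 = 0.7818; (220000−56000)/220000 = 0.7455; (220000−182000)/220000 = 0.1727; (220000−196000)/220000 = 0.1091.
Squared: 0.7459; 0.6112; 0.5557; 0.0298; 0.0119.
Sum = 1.954545; P₂ = 1.954545 / 10 = 0.195.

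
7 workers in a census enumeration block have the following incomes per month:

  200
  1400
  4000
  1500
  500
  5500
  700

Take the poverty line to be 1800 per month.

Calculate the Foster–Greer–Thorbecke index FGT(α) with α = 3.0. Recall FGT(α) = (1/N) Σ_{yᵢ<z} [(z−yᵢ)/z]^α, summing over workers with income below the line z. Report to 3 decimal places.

Below z: 200, 500, 700, 1400, 1500 (q = 5 of N = 7).
Normalized shortfalls: (1800−200)/1800 = 0.8889; (1800−500)/1800 = 0.7222; (1800−700)/1800 = 0.6111; (1800−1400)/1800 = 0.2222; (1800−1500)/1800 = 0.1667.
Raised to α = 3.0: 0.70233; 0.37671; 0.22822; 0.01097; 0.00463.
Sum = 1.322874; FGT(3.0) = 1.322874 / 7 = 0.189.

0.189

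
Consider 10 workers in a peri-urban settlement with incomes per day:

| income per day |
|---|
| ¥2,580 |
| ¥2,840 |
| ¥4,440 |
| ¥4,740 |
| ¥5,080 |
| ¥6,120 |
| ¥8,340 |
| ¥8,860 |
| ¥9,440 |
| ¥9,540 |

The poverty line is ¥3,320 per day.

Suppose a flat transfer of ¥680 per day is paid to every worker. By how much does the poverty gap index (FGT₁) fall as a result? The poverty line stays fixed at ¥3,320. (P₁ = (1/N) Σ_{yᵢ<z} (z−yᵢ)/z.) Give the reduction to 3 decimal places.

0.035

Before: below the line — ¥2,580, ¥2,840; poverty gap index (FGT₁) = 0.03675.
After the ¥680 transfer: below the line — ¥3,260; poverty gap index (FGT₁) = 0.00181.
Reduction = 0.03675 − 0.00181 = 0.035.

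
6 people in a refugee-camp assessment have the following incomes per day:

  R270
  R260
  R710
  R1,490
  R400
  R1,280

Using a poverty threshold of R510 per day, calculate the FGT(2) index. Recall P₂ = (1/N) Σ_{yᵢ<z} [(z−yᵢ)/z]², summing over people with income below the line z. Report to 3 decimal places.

0.085

Below z: R260, R270, R400 (q = 3 of N = 6).
Shortfall ratios: (510−260)/510 = 0.4902; (510−270)/510 = 0.4706; (510−400)/510 = 0.2157.
Squared: 0.2403; 0.2215; 0.0465.
Sum = 0.508266; P₂ = 0.508266 / 6 = 0.085.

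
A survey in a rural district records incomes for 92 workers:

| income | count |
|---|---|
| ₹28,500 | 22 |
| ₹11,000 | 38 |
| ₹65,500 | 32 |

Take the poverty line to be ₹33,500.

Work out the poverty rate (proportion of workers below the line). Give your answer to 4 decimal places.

60 of the 92 workers have income below ₹33,500.
H = 60/92 = 0.6522.

0.6522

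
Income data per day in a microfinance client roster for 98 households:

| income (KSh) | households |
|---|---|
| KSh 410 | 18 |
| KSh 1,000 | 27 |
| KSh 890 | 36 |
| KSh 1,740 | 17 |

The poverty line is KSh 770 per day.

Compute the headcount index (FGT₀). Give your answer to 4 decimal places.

18 of the 98 households have income below KSh 770.
H = 18/98 = 0.1837.

0.1837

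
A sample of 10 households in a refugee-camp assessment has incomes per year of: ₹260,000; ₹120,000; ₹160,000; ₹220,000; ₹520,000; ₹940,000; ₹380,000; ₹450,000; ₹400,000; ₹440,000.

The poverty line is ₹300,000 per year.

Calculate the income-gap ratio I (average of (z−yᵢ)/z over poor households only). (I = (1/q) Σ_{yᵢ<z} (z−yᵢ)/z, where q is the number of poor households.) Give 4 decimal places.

Poor units: ₹120,000, ₹160,000, ₹220,000, ₹260,000 (q = 4 of N = 10).
Shortfall ratios (z−y)/z: 0.6000, 0.4667, 0.2667, 0.1333; sum = 1.466667.
I averages over the q = 4 poor units only: 1.466667 / 4 = 0.3667.

0.3667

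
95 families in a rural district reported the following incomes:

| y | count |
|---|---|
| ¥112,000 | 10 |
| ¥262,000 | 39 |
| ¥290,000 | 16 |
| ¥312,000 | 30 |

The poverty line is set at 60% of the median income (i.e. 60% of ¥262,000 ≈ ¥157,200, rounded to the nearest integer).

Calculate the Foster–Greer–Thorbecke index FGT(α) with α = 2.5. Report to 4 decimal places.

Poor units: 10×¥112,000 (q = 10 of N = 95).
Normalized shortfalls: (157200−112000)/157200 = 0.2875 (×10).
Raised to α = 2.5: 0.04433 (×10).
Sum = 0.443317; FGT(2.5) = 0.443317 / 95 = 0.0047.

0.0047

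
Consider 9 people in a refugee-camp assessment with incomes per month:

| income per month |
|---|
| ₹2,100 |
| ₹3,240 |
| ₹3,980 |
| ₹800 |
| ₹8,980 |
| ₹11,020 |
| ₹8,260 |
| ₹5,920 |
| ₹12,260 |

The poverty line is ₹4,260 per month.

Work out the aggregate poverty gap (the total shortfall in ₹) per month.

Poor units: ₹800, ₹2,100, ₹3,240, ₹3,980 (q = 4 of N = 9).
Individual gaps: 4260−800 = 3460; 4260−2100 = 2160; 4260−3240 = 1020; 4260−3980 = 280.
Aggregate gap = ₹6,920.

₹6,920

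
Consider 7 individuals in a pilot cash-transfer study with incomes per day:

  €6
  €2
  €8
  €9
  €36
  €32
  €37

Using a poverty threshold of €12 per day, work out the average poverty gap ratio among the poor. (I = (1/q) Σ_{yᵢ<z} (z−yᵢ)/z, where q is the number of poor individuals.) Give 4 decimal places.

Below the line: €2, €6, €8, €9 (q = 4 of N = 7).
Relative gaps: 0.8333, 0.5000, 0.3333, 0.2500; sum = 1.916667.
The income-gap ratio divides by q (the poor only): 1.916667 / 4 = 0.4792.

0.4792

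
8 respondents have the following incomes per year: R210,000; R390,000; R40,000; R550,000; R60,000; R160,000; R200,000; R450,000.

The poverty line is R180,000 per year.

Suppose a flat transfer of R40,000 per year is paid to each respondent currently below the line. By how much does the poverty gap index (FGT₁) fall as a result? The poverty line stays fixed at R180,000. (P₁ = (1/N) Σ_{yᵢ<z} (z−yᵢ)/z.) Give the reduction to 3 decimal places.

0.069

Before: below the line — R40,000, R60,000, R160,000; poverty gap index (FGT₁) = 0.19444.
After the R40,000 transfer: below the line — R80,000, R100,000; poverty gap index (FGT₁) = 0.12500.
Reduction = 0.19444 − 0.12500 = 0.069.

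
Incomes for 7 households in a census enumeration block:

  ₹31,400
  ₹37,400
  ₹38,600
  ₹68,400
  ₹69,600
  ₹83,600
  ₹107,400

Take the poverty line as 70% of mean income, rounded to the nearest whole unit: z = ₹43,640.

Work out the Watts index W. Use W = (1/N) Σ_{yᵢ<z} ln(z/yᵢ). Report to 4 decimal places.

Incomes under z: ₹31,400, ₹37,400, ₹38,600 (q = 3 of N = 7).
Log shortfalls: ln(43640/31400) = 0.3292; ln(43640/37400) = 0.1543; ln(43640/38600) = 0.1227.
W = 0.606192 / 7 = 0.0866.

0.0866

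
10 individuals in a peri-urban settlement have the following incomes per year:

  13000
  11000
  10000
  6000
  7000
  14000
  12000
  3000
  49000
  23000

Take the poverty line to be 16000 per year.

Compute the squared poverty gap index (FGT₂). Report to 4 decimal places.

Incomes under z: 3000, 6000, 7000, 10000, 11000, 12000, 13000, 14000 (q = 8 of N = 10).
Relative gaps: (16000−3000)/16000 = 0.8125; (16000−6000)/16000 = 0.6250; (16000−7000)/16000 = 0.5625; (16000−10000)/16000 = 0.3750; (16000−11000)/16000 = 0.3125; (16000−12000)/16000 = 0.2500; (16000−13000)/16000 = 0.1875; (16000−14000)/16000 = 0.1250.
Squared: 0.6602; 0.3906; 0.3164; 0.1406; 0.0977; 0.0625; 0.0352; 0.0156.
Sum = 1.718750; P₂ = 1.718750 / 10 = 0.1719.

0.1719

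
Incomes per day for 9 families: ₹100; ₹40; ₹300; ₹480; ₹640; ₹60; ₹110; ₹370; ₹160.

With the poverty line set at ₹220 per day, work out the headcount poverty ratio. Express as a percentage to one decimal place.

55.6%

5 of the 9 families have income below ₹220.
H = 5/9 = 55.6%.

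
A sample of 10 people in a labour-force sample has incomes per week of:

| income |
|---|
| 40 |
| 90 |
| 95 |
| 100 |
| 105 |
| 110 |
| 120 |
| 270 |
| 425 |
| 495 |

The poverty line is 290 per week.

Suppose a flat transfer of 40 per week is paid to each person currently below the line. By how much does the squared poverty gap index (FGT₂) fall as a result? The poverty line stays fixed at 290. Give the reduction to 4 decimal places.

0.1175

Before: below the line — 40, 90, 95, 100, 105, 110, 120, 270; squared poverty gap index (FGT₂) = 0.324078.
After the 40 transfer: below the line — 80, 130, 135, 140, 145, 150, 160; squared poverty gap index (FGT₂) = 0.206599.
Reduction = 0.324078 − 0.206599 = 0.1175.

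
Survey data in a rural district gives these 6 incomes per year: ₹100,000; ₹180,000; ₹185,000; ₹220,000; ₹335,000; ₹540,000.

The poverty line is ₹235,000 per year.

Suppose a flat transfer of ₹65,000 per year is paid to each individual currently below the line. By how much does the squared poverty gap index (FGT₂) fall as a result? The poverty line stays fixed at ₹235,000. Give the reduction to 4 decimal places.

0.0576

Before: below the line — ₹100,000, ₹180,000, ₹185,000, ₹220,000; squared poverty gap index (FGT₂) = 0.072356.
After the ₹65,000 transfer: below the line — ₹165,000; squared poverty gap index (FGT₂) = 0.014788.
Reduction = 0.072356 − 0.014788 = 0.0576.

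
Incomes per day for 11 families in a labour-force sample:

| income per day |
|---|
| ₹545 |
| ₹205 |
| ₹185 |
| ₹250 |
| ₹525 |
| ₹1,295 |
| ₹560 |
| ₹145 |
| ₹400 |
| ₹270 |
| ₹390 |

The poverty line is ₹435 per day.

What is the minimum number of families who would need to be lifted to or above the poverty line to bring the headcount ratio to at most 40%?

7 of the 11 families are poor, so H = 7/11 = 0.636.
A headcount ratio of at most 40% allows at most ⌊0.40 × 11⌋ = 4 poor families.
So at least 7 − 4 = 3 must be lifted.

3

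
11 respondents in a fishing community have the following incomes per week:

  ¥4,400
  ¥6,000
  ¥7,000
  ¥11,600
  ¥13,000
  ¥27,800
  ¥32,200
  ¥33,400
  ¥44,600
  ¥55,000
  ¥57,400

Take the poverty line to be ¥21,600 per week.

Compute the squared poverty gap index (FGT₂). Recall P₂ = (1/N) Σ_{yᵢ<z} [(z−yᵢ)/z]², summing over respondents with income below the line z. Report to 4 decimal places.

0.1805

Poor units: ¥4,400, ¥6,000, ¥7,000, ¥11,600, ¥13,000 (q = 5 of N = 11).
Gap ratios (z−y)/z: (21600−4400)/21600 = 0.7963; (21600−6000)/21600 = 0.7222; (21600−7000)/21600 = 0.6759; (21600−11600)/21600 = 0.4630; (21600−13000)/21600 = 0.3981.
Squared: 0.6341; 0.5216; 0.4569; 0.2143; 0.1585.
Sum = 1.985425; P₂ = 1.985425 / 11 = 0.1805.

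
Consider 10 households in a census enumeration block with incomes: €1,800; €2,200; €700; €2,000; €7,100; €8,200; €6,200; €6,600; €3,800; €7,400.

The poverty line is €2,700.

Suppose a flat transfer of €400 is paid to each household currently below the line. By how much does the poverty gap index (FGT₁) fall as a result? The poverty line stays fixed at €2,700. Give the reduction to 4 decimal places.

Before: below the line — €700, €1,800, €2,000, €2,200; poverty gap index (FGT₁) = 0.151852.
After the €400 transfer: below the line — €1,100, €2,200, €2,400, €2,600; poverty gap index (FGT₁) = 0.092593.
Reduction = 0.151852 − 0.092593 = 0.0593.

0.0593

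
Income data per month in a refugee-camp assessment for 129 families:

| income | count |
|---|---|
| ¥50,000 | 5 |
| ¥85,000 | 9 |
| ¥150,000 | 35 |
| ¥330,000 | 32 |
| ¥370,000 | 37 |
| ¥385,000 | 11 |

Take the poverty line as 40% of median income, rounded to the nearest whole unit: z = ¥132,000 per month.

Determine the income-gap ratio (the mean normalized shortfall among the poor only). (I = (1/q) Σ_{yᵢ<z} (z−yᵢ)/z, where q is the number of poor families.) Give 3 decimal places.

0.451

Below the line: 5×¥50,000, 9×¥85,000 (q = 14 of N = 129).
Relative gaps: 0.6212 (×5), 0.3561 (×9); sum = 6.310606.
I averages over the q = 14 poor units only: 6.310606 / 14 = 0.451.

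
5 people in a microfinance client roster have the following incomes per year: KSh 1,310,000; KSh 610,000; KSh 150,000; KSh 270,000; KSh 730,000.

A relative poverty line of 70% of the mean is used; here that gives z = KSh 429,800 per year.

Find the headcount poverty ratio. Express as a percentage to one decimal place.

40.0%

2 of the 5 people have income below KSh 429,800.
H = 2/5 = 40.0%.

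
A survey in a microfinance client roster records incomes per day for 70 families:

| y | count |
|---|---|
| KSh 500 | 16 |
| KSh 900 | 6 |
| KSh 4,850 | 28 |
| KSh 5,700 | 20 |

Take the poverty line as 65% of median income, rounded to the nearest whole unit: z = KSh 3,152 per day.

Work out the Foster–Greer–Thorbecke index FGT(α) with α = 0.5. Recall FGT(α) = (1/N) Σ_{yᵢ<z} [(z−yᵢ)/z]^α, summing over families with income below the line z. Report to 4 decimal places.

0.2821

Below z: 16×KSh 500, 6×KSh 900 (q = 22 of N = 70).
Gap ratios (z−y)/z: (3152−500)/3152 = 0.8414 (×16); (3152−900)/3152 = 0.7145 (×6).
Raised to α = 0.5: 0.91726 (×16); 0.84526 (×6).
Sum = 19.747770; FGT(0.5) = 19.747770 / 70 = 0.2821.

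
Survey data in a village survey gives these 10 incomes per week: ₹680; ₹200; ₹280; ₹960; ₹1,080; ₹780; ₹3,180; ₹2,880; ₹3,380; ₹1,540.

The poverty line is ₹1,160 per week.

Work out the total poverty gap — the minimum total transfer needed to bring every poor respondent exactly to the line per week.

Incomes under z: ₹200, ₹280, ₹680, ₹780, ₹960, ₹1,080 (q = 6 of N = 10).
Individual gaps: 1160−200 = 960; 1160−280 = 880; 1160−680 = 480; 1160−780 = 380; 1160−960 = 200; 1160−1080 = 80.
Aggregate gap = ₹2,980.

₹2,980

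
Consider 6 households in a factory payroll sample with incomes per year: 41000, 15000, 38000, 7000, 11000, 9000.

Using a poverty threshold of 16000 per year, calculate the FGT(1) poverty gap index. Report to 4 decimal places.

Incomes under z: 7000, 9000, 11000, 15000 (q = 4 of N = 6).
Shortfall ratios: (16000−7000)/16000 = 0.5625; (16000−9000)/16000 = 0.4375; (16000−11000)/16000 = 0.3125; (16000−15000)/16000 = 0.0625.
Sum of shortfalls = 1.375000; P₁ averages over all N: 1.375000 / 6 = 0.2292.

0.2292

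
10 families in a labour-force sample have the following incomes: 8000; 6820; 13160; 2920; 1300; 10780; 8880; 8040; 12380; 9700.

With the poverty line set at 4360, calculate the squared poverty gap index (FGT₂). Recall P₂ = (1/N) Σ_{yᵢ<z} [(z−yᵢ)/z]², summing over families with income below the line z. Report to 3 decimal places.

0.060

Below z: 1300, 2920 (q = 2 of N = 10).
Relative gaps: (4360−1300)/4360 = 0.7018; (4360−2920)/4360 = 0.3303.
Squared: 0.4926; 0.1091.
Sum = 0.601654; P₂ = 0.601654 / 10 = 0.060.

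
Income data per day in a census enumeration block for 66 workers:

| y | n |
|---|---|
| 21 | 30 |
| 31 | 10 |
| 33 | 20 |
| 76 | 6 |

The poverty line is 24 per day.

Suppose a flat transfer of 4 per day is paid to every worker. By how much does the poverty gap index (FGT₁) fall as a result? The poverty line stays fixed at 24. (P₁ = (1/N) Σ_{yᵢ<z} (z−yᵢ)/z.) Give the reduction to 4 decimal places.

0.0568

Before: below the line — 30×21; poverty gap index (FGT₁) = 0.056818.
After the 4 transfer: below the line — none; poverty gap index (FGT₁) = 0.000000.
Reduction = 0.056818 − 0.000000 = 0.0568.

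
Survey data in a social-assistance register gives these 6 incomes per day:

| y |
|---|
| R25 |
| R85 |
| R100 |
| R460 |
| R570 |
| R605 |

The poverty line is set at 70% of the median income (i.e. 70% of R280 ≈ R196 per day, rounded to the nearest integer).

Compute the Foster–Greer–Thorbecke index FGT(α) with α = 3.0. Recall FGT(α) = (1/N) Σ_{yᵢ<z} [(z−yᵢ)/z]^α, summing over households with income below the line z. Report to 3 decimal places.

Poor units: R25, R85, R100 (q = 3 of N = 6).
Shortfall ratios: (196−25)/196 = 0.8724; (196−85)/196 = 0.5663; (196−100)/196 = 0.4898.
Raised to α = 3.0: 0.66408; 0.18164; 0.11750.
Sum = 0.963217; FGT(3.0) = 0.963217 / 6 = 0.161.

0.161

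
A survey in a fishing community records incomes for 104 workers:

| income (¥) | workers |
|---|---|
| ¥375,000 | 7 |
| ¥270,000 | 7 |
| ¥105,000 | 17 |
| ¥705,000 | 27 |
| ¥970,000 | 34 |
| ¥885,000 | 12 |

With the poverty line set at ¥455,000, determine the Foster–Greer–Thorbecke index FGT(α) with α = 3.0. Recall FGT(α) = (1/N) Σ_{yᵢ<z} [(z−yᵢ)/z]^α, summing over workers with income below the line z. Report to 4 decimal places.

Incomes under z: 17×¥105,000, 7×¥270,000, 7×¥375,000 (q = 31 of N = 104).
Shortfall ratios: (455000−105000)/455000 = 0.7692 (×17); (455000−270000)/455000 = 0.4066 (×7); (455000−375000)/455000 = 0.1758 (×7).
Raised to α = 3.0: 0.45517 (×17); 0.06722 (×7); 0.00544 (×7).
Sum = 8.246394; FGT(3.0) = 8.246394 / 104 = 0.0793.

0.0793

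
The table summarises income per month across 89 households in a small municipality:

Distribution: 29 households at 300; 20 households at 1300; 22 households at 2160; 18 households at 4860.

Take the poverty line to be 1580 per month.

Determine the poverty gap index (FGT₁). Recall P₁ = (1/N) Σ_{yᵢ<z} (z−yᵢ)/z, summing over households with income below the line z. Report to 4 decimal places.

0.3038

Poor units: 29×300, 20×1300 (q = 49 of N = 89).
Shortfall ratios: (1580−300)/1580 = 0.8101 (×29); (1580−1300)/1580 = 0.1772 (×20).
Σ = 27.037975. Dividing by the full population N = 89 gives P₁ = 0.3038.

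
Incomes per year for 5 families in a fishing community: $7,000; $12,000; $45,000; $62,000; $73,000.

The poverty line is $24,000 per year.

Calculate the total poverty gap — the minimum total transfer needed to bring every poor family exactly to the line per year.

Below the line: $7,000, $12,000 (q = 2 of N = 5).
Individual gaps: 24000−7000 = 17000; 24000−12000 = 12000.
Aggregate gap = $29,000.

$29,000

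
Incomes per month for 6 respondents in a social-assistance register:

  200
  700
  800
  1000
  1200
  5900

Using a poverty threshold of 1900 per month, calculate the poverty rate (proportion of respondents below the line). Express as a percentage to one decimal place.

5 of the 6 respondents have income below 1900.
H = 5/6 = 83.3%.

83.3%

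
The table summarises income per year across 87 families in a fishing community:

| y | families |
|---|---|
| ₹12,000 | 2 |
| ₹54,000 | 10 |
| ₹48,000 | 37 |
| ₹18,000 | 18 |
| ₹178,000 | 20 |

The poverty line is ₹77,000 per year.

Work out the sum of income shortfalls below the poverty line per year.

Below the line: 2×₹12,000, 18×₹18,000, 37×₹48,000, 10×₹54,000 (q = 67 of N = 87).
Individual gaps: 2×(77000−12000) = 130000; 18×(77000−18000) = 1062000; 37×(77000−48000) = 1073000; 10×(77000−54000) = 230000.
Aggregate gap = ₹2,495,000.

₹2,495,000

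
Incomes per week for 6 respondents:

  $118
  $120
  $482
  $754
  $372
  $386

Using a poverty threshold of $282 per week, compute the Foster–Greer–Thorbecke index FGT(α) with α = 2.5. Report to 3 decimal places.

0.085

Poor units: $118, $120 (q = 2 of N = 6).
Normalized shortfalls: (282−118)/282 = 0.5816; (282−120)/282 = 0.5745.
Raised to α = 2.5: 0.25792; 0.25013.
Sum = 0.508051; FGT(2.5) = 0.508051 / 6 = 0.085.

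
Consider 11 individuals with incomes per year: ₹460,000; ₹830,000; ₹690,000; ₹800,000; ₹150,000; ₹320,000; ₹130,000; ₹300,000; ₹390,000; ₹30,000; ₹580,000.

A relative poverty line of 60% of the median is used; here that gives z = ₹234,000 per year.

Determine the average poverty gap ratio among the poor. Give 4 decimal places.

Incomes under z: ₹30,000, ₹130,000, ₹150,000 (q = 3 of N = 11).
Shortfall ratios (z−y)/z: 0.8718, 0.4444, 0.3590; sum = 1.675214.
I averages over the q = 3 poor units only: 1.675214 / 3 = 0.5584.

0.5584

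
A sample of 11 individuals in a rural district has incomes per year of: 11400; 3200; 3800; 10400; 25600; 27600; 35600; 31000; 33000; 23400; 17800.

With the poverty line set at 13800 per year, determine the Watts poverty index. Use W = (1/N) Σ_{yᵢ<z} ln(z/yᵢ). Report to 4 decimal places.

Below the line: 3200, 3800, 10400, 11400 (q = 4 of N = 11).
ln(z/y) terms: ln(13800/3200) = 1.4615; ln(13800/3800) = 1.2897; ln(13800/10400) = 0.2829; ln(13800/11400) = 0.1911.
W = 3.225103 / 11 = 0.2932.

0.2932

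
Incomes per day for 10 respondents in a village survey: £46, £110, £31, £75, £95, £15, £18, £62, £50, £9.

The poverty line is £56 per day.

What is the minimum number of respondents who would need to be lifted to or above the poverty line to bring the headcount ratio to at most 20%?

Currently q = 6 of N = 10 are below the line (H = 0.600).
A headcount ratio of at most 20% allows at most ⌊0.20 × 10⌋ = 2 poor respondents.
So at least 6 − 2 = 4 must be lifted.

4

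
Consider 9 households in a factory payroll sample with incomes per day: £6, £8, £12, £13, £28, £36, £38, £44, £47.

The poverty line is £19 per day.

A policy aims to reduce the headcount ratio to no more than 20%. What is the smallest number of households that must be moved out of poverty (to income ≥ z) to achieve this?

Currently q = 4 of N = 9 are below the line (H = 0.444).
A headcount ratio of at most 20% allows at most ⌊0.20 × 9⌋ = 1 poor households.
So at least 4 − 1 = 3 must be lifted.

3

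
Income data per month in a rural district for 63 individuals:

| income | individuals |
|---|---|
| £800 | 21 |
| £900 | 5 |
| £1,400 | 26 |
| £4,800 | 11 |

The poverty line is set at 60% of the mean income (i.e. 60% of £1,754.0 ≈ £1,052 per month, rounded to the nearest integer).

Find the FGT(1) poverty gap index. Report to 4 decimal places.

0.0913

Poor units: 21×£800, 5×£900 (q = 26 of N = 63).
Shortfall ratios: (1052−800)/1052 = 0.2395 (×21); (1052−900)/1052 = 0.1445 (×5).
Sum of shortfalls = 5.752852; P₁ averages over all N: 5.752852 / 63 = 0.0913.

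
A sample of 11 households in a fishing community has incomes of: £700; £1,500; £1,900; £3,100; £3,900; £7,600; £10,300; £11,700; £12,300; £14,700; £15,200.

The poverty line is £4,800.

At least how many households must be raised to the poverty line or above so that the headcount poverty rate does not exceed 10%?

4

5 of the 11 households are poor, so H = 5/11 = 0.455.
A headcount ratio of at most 10% allows at most ⌊0.10 × 11⌋ = 1 poor households.
So at least 5 − 1 = 4 must be lifted.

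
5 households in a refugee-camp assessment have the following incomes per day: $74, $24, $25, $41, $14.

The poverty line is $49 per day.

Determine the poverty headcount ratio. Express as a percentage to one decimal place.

4 of the 5 households have income below $49.
H = 4/5 = 80.0%.

80.0%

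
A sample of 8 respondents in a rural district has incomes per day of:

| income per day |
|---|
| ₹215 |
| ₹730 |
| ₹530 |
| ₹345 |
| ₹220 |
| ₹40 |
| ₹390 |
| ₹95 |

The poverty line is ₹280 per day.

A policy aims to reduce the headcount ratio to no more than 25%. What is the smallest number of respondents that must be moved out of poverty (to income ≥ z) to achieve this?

4 of the 8 respondents are poor, so H = 4/8 = 0.500.
A headcount ratio of at most 25% allows at most ⌊0.25 × 8⌋ = 2 poor respondents.
So at least 4 − 2 = 2 must be lifted.

2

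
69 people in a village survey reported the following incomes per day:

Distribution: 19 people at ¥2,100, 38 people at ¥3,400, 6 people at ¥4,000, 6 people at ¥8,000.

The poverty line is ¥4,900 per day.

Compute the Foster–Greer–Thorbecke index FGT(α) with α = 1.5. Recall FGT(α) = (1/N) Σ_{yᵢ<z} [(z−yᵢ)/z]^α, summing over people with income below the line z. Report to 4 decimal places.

0.2191

Below z: 19×¥2,100, 38×¥3,400, 6×¥4,000 (q = 63 of N = 69).
Relative gaps: (4900−2100)/4900 = 0.5714 (×19); (4900−3400)/4900 = 0.3061 (×38); (4900−4000)/4900 = 0.1837 (×6).
Raised to α = 1.5: 0.43196 (×19); 0.16937 (×38); 0.07872 (×6).
Sum = 15.115685; FGT(1.5) = 15.115685 / 69 = 0.2191.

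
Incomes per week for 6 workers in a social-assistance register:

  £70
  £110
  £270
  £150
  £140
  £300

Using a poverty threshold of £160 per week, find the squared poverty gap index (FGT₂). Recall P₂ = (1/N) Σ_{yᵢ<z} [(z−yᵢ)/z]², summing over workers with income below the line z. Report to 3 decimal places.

Below z: £70, £110, £140, £150 (q = 4 of N = 6).
Shortfall ratios: (160−70)/160 = 0.5625; (160−110)/160 = 0.3125; (160−140)/160 = 0.1250; (160−150)/160 = 0.0625.
Squared: 0.3164; 0.0977; 0.0156; 0.0039.
Sum = 0.433594; P₂ = 0.433594 / 6 = 0.072.

0.072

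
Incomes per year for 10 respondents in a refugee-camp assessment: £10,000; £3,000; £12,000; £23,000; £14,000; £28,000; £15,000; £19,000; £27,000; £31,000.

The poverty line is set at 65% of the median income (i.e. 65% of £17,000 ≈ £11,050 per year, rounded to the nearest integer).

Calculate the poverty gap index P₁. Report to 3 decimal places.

0.082

Incomes under z: £3,000, £10,000 (q = 2 of N = 10).
Relative gaps: (11050−3000)/11050 = 0.7285; (11050−10000)/11050 = 0.0950.
Sum of shortfalls = 0.823529; P₁ averages over all N: 0.823529 / 10 = 0.082.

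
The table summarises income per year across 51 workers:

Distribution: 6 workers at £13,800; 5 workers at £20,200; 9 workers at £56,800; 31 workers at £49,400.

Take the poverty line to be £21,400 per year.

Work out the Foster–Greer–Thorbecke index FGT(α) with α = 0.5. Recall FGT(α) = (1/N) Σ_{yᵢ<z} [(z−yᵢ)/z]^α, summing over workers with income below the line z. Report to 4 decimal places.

Below the line: 6×£13,800, 5×£20,200 (q = 11 of N = 51).
Normalized shortfalls: (21400−13800)/21400 = 0.3551 (×6); (21400−20200)/21400 = 0.0561 (×5).
Raised to α = 0.5: 0.59594 (×6); 0.23680 (×5).
Sum = 4.759624; FGT(0.5) = 4.759624 / 51 = 0.0933.

0.0933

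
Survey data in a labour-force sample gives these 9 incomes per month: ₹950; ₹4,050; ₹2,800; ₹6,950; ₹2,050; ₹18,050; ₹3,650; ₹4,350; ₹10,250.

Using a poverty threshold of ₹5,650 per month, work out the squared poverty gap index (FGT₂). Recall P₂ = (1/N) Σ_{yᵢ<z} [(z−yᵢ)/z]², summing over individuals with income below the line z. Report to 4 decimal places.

Poor units: ₹950, ₹2,050, ₹2,800, ₹3,650, ₹4,050, ₹4,350 (q = 6 of N = 9).
Gap ratios (z−y)/z: (5650−950)/5650 = 0.8319; (5650−2050)/5650 = 0.6372; (5650−2800)/5650 = 0.5044; (5650−3650)/5650 = 0.3540; (5650−4050)/5650 = 0.2832; (5650−4350)/5650 = 0.2301.
Squared: 0.6920; 0.4060; 0.2544; 0.1253; 0.0802; 0.0529.
Sum = 1.610854; P₂ = 1.610854 / 9 = 0.1790.

0.1790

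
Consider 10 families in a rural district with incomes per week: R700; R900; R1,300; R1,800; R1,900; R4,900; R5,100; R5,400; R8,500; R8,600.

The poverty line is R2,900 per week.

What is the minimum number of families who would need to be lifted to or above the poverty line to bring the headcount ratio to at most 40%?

1

Currently q = 5 of N = 10 are below the line (H = 0.500).
A headcount ratio of at most 40% allows at most ⌊0.40 × 10⌋ = 4 poor families.
So at least 5 − 4 = 1 must be lifted.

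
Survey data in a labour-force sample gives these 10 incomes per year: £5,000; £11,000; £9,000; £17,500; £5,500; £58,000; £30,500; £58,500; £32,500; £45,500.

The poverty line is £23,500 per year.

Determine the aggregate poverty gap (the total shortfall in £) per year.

£69,500

Below the line: £5,000, £5,500, £9,000, £11,000, £17,500 (q = 5 of N = 10).
Individual gaps: 23500−5000 = 18500; 23500−5500 = 18000; 23500−9000 = 14500; 23500−11000 = 12500; 23500−17500 = 6000.
Aggregate gap = £69,500.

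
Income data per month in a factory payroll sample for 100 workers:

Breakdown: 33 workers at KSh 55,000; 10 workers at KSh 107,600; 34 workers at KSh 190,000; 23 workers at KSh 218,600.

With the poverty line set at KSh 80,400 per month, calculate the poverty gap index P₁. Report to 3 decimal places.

0.104

Incomes under z: 33×KSh 55,000 (q = 33 of N = 100).
Shortfall ratios: (80400−55000)/80400 = 0.3159 (×33).
Σ = 10.425373. Dividing by the full population N = 100 gives P₁ = 0.104.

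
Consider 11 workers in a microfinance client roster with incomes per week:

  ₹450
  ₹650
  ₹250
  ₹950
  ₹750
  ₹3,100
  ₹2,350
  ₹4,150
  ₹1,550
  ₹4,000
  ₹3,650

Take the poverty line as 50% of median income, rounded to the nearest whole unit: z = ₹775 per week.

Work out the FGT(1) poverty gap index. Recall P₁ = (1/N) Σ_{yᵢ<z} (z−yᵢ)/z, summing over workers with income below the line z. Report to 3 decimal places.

0.117

Poor units: ₹250, ₹450, ₹650, ₹750 (q = 4 of N = 11).
Normalized shortfalls: (775−250)/775 = 0.6774; (775−450)/775 = 0.4194; (775−650)/775 = 0.1613; (775−750)/775 = 0.0323.
Σ = 1.290323. Dividing by the full population N = 11 gives P₁ = 0.117.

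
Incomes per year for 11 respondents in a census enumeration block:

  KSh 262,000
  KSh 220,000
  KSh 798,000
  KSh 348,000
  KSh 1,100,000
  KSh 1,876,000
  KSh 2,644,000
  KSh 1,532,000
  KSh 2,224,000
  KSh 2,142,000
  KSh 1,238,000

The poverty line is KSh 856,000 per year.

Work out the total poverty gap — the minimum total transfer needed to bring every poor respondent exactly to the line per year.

KSh 1,796,000

Incomes under z: KSh 220,000, KSh 262,000, KSh 348,000, KSh 798,000 (q = 4 of N = 11).
Individual gaps: 856000−220000 = 636000; 856000−262000 = 594000; 856000−348000 = 508000; 856000−798000 = 58000.
Aggregate gap = KSh 1,796,000.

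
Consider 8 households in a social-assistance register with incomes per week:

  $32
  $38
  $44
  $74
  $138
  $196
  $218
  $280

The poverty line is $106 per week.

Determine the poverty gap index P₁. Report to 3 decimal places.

0.278

Below the line: $32, $38, $44, $74 (q = 4 of N = 8).
Gap ratios (z−y)/z: (106−32)/106 = 0.6981; (106−38)/106 = 0.6415; (106−44)/106 = 0.5849; (106−74)/106 = 0.3019.
Σ = 2.226415. Dividing by the full population N = 8 gives P₁ = 0.278.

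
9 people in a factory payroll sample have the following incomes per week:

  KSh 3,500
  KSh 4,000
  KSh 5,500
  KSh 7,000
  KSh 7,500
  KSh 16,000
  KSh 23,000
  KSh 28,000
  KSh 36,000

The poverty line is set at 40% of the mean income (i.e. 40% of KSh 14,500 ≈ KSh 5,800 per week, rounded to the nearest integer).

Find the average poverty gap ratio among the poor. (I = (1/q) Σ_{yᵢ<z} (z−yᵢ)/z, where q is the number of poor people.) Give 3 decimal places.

0.253

Poor units: KSh 3,500, KSh 4,000, KSh 5,500 (q = 3 of N = 9).
Relative gaps: 0.3966, 0.3103, 0.0517; sum = 0.758621.
The income-gap ratio divides by q (the poor only): 0.758621 / 3 = 0.253.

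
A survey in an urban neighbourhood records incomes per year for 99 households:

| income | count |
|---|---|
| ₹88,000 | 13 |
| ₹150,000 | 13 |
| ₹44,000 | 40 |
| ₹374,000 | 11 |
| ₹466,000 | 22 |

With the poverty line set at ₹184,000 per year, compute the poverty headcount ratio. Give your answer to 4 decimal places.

0.6667

66 of the 99 households have income below ₹184,000.
H = 66/99 = 0.6667.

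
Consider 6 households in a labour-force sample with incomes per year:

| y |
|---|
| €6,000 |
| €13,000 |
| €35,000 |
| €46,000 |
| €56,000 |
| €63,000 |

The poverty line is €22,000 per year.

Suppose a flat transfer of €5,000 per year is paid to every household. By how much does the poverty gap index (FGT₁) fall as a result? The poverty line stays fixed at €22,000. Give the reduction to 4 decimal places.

Before: below the line — €6,000, €13,000; poverty gap index (FGT₁) = 0.189394.
After the €5,000 transfer: below the line — €11,000, €18,000; poverty gap index (FGT₁) = 0.113636.
Reduction = 0.189394 − 0.113636 = 0.0758.

0.0758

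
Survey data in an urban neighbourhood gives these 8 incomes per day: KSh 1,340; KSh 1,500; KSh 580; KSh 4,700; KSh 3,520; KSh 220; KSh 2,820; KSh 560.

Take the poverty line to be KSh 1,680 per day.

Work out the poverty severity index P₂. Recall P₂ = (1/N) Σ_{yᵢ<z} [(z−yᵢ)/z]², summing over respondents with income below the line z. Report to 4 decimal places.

0.2101

Below z: KSh 220, KSh 560, KSh 580, KSh 1,340, KSh 1,500 (q = 5 of N = 8).
Relative gaps: (1680−220)/1680 = 0.8690; (1680−560)/1680 = 0.6667; (1680−580)/1680 = 0.6548; (1680−1340)/1680 = 0.2024; (1680−1500)/1680 = 0.1071.
Squared: 0.7552; 0.4444; 0.4287; 0.0410; 0.0115.
Sum = 1.680839; P₂ = 1.680839 / 8 = 0.2101.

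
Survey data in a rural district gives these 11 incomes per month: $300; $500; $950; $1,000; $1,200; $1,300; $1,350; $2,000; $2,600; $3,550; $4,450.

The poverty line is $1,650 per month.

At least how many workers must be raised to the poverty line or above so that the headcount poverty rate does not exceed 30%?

4

Currently q = 7 of N = 11 are below the line (H = 0.636).
A headcount ratio of at most 30% allows at most ⌊0.30 × 11⌋ = 3 poor workers.
So at least 7 − 3 = 4 must be lifted.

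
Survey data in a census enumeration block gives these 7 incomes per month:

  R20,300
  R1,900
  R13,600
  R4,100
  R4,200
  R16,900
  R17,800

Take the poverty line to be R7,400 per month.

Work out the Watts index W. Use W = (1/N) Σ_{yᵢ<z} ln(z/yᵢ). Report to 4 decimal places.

0.3595

Poor units: R1,900, R4,100, R4,200 (q = 3 of N = 7).
ln(z/y) terms: ln(7400/1900) = 1.3596; ln(7400/4100) = 0.5905; ln(7400/4200) = 0.5664.
W = 2.516515 / 7 = 0.3595.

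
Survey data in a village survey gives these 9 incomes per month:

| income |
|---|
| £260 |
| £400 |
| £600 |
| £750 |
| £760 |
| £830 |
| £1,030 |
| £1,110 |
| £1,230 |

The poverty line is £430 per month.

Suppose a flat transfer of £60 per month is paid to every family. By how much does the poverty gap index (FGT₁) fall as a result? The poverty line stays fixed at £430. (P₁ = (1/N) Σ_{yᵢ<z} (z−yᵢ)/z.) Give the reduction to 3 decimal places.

0.023

Before: below the line — £260, £400; poverty gap index (FGT₁) = 0.05168.
After the £60 transfer: below the line — £320; poverty gap index (FGT₁) = 0.02842.
Reduction = 0.05168 − 0.02842 = 0.023.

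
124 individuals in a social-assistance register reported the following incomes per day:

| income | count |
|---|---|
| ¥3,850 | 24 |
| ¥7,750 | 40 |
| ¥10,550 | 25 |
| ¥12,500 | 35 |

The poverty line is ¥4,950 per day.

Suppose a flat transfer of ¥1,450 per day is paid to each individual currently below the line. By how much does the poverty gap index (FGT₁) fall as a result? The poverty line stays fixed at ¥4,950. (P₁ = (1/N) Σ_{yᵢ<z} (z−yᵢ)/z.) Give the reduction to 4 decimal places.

Before: below the line — 24×¥3,850; poverty gap index (FGT₁) = 0.043011.
After the ¥1,450 transfer: below the line — none; poverty gap index (FGT₁) = 0.000000.
Reduction = 0.043011 − 0.000000 = 0.0430.

0.0430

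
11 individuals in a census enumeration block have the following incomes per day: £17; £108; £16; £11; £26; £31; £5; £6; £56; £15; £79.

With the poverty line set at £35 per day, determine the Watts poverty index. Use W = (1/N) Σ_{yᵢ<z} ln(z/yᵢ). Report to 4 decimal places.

0.6943

Below z: £5, £6, £11, £15, £16, £17, £26, £31 (q = 8 of N = 11).
ln(z/y) terms: ln(35/5) = 1.9459; ln(35/6) = 1.7636; ln(35/11) = 1.1575; ln(35/15) = 0.8473; ln(35/16) = 0.7828; ln(35/17) = 0.7221; ln(35/26) = 0.2973; ln(35/31) = 0.1214.
W = 7.637756 / 11 = 0.6943.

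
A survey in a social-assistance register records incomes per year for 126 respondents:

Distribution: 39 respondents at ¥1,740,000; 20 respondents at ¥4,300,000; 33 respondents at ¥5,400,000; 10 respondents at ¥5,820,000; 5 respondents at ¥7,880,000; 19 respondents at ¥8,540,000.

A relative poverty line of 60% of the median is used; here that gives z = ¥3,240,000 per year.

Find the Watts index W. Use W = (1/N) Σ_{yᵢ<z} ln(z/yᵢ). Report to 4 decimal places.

Below the line: 39×¥1,740,000 (q = 39 of N = 126).
Log gaps: ln(3240000/1740000) = 0.6217 (×39).
W = 24.245840 / 126 = 0.1924.

0.1924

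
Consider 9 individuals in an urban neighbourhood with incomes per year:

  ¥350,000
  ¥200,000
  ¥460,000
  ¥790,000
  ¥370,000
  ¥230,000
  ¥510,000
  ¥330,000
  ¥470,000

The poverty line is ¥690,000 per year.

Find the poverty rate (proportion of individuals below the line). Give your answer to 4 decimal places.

0.8889

8 of the 9 individuals have income below ¥690,000.
H = 8/9 = 0.8889.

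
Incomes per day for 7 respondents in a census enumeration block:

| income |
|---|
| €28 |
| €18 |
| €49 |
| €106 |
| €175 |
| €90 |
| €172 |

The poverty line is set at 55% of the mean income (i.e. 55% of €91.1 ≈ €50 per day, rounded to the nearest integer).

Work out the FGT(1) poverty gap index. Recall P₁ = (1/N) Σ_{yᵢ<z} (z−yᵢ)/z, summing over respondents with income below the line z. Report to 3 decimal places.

Poor units: €18, €28, €49 (q = 3 of N = 7).
Relative gaps: (50−18)/50 = 0.6400; (50−28)/50 = 0.4400; (50−49)/50 = 0.0200.
Σ = 1.100000. Dividing by the full population N = 7 gives P₁ = 0.157.

0.157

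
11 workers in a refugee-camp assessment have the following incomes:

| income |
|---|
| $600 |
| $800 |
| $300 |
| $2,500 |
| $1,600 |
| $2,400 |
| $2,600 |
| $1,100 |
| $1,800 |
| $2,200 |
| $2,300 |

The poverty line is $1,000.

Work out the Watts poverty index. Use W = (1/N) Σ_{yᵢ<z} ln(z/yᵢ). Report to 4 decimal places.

0.1762

Below the line: $300, $600, $800 (q = 3 of N = 11).
ln(z/y) terms: ln(1000/300) = 1.2040; ln(1000/600) = 0.5108; ln(1000/800) = 0.2231.
W = 1.937942 / 11 = 0.1762.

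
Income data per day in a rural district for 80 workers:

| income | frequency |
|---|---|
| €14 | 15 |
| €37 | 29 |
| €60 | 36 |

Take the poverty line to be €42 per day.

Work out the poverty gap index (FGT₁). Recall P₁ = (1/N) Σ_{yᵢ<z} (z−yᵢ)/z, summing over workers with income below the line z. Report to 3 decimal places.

0.168

Below z: 15×€14, 29×€37 (q = 44 of N = 80).
Relative gaps: (42−14)/42 = 0.6667 (×15); (42−37)/42 = 0.1190 (×29).
Sum of shortfalls = 13.452381; P₁ averages over all N: 13.452381 / 80 = 0.168.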